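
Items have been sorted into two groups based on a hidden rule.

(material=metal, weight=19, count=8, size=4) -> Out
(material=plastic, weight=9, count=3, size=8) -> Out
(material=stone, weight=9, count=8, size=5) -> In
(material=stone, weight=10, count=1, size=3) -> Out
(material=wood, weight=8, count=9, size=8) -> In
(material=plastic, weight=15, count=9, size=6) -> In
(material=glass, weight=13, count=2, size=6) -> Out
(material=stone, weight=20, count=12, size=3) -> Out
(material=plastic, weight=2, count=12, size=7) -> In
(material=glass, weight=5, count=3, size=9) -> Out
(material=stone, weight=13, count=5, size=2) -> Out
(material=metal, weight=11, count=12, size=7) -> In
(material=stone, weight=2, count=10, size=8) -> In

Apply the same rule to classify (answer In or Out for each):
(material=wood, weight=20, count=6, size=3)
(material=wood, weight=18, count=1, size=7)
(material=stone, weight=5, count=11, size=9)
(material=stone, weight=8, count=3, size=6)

Out, Out, In, Out

Every 'In' example satisfies: size ≥ 5 AND count ≥ 5. None of the 'Out' examples do.
(material=wood, weight=20, count=6, size=3) → size = 3, count = 6 → Out. (material=wood, weight=18, count=1, size=7) → size = 7, count = 1 → Out. (material=stone, weight=5, count=11, size=9) → size = 9, count = 11 → In. (material=stone, weight=8, count=3, size=6) → size = 6, count = 3 → Out.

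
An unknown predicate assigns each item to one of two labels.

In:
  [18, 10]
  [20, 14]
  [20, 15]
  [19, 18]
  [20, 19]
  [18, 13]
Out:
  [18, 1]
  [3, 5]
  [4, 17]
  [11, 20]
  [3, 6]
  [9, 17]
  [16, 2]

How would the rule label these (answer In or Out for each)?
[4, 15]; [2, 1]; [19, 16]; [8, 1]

One predicate separates the groups cleanly: first > second AND sum ≥ 21.

Out, Out, In, Out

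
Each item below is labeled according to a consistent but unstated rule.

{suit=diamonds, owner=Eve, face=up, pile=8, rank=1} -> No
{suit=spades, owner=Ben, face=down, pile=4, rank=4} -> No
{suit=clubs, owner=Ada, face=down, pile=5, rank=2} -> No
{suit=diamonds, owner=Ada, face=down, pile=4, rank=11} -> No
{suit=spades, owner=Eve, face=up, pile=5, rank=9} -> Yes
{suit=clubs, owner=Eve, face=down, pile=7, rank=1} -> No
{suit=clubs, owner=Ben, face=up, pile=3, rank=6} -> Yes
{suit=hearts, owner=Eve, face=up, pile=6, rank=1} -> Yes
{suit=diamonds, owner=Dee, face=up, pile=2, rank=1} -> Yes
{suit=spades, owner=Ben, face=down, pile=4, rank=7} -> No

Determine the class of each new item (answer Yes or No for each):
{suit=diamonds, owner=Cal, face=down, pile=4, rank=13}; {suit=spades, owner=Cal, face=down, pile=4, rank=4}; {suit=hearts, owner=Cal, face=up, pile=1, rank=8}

No, No, Yes

'Yes' ⟺ face is up AND pile ≤ 6.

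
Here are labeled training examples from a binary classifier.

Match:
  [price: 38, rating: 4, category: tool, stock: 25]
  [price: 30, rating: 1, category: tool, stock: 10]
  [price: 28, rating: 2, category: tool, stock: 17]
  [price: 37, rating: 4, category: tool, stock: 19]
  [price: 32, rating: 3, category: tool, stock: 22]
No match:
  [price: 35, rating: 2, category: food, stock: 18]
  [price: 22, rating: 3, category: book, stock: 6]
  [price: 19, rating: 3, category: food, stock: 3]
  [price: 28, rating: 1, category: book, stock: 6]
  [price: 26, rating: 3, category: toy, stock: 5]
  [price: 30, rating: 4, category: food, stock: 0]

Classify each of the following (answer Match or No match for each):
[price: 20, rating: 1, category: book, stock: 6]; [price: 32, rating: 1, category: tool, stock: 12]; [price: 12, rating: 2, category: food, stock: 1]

No match, Match, No match

Comparing the two groups points to one rule — category is tool.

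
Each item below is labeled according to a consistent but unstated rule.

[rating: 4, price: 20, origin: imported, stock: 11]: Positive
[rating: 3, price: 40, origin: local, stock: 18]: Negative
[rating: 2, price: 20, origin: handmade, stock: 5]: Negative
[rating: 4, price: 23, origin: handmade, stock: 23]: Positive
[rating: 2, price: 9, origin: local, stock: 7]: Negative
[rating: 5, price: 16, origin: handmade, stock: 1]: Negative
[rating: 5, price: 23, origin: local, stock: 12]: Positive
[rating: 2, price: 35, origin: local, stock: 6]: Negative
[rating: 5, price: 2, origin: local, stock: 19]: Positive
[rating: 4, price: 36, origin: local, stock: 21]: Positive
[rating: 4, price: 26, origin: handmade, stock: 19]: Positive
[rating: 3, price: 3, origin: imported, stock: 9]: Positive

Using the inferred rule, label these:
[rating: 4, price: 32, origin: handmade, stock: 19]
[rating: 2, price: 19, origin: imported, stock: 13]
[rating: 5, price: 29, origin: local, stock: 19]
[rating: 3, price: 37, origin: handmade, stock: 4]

Positive, Positive, Positive, Negative

The simplest hypothesis consistent with all the labels is: price ≤ 36 AND stock ≥ 9.
Positive: [rating: 4, price: 32, origin: handmade, stock: 19], since price = 32, stock = 19. Positive: [rating: 2, price: 19, origin: imported, stock: 13], since price = 19, stock = 13. Positive: [rating: 5, price: 29, origin: local, stock: 19], since price = 29, stock = 19. Negative: [rating: 3, price: 37, origin: handmade, stock: 4], since price = 37, stock = 4.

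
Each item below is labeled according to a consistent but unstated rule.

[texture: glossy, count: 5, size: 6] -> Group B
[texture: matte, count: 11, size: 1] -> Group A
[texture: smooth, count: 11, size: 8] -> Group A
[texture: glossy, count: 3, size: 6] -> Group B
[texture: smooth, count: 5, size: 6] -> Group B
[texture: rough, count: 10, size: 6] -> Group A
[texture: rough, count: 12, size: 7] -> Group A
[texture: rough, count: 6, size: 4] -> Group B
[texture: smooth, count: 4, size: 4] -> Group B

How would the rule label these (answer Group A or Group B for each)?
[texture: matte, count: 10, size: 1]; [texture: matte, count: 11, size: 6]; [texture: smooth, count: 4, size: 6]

All 'Group A' examples share one property — count ≥ 10 — and every 'Group B' example lacks it.
[texture: matte, count: 10, size: 1] → count = 10 → Group A. [texture: matte, count: 11, size: 6] → count = 11 → Group A. [texture: smooth, count: 4, size: 6] → count = 4 → Group B.

Group A, Group A, Group B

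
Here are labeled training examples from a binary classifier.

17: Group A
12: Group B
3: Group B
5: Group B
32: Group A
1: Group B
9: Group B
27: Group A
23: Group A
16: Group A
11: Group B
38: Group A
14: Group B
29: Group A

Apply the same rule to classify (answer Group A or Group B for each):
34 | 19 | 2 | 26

Group A, Group A, Group B, Group A

The classifier is using: at least 16.
34 — 34 ≥ 16, hence Group A. 19 — 19 ≥ 16, hence Group A. 2 — 2 < 16, hence Group B. 26 — 26 ≥ 16, hence Group A.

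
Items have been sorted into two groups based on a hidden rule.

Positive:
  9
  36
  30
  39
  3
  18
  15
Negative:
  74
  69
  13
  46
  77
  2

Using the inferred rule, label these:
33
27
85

Positive, Positive, Negative

The simplest hypothesis consistent with all the labels is: multiple of 3 AND at most 39.
33 → 33 = 3·11, 33 ≤ 39 → Positive. 27 → 27 = 3·9, 27 ≤ 39 → Positive. 85 → 85 = 3·28 + 1, 85 > 39 → Negative.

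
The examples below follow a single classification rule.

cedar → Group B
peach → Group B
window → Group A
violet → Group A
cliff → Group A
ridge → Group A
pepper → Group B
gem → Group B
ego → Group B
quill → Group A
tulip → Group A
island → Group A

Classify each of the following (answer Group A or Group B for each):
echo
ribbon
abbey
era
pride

Group B, Group A, Group B, Group B, Group A

The distinguishing property — contains 'i' — holds for all the 'Group A' cases and none of the 'Group B' cases.
echo: Group B (no 'i').
ribbon: Group A (has 'i').
abbey: Group B (no 'i').
era: Group B (no 'i').
pride: Group A (has 'i').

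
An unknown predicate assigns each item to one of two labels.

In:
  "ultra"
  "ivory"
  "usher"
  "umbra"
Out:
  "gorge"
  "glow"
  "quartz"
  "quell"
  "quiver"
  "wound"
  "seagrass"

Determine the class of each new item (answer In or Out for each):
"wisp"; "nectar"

Out, Out

The classifier is using: starts with a vowel.
"wisp": starts with 'w' — does not fit, so Out.
"nectar": starts with 'n' — does not fit, so Out.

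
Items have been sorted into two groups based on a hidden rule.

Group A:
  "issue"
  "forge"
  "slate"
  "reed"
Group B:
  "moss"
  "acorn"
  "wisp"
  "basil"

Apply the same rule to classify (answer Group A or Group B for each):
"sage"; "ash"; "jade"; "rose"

Comparing the two groups points to one rule — contains 'e'.
"sage" — has 'e', hence Group A. "ash" — no 'e', hence Group B. "jade" — has 'e', hence Group A. "rose" — has 'e', hence Group A.

Group A, Group B, Group A, Group A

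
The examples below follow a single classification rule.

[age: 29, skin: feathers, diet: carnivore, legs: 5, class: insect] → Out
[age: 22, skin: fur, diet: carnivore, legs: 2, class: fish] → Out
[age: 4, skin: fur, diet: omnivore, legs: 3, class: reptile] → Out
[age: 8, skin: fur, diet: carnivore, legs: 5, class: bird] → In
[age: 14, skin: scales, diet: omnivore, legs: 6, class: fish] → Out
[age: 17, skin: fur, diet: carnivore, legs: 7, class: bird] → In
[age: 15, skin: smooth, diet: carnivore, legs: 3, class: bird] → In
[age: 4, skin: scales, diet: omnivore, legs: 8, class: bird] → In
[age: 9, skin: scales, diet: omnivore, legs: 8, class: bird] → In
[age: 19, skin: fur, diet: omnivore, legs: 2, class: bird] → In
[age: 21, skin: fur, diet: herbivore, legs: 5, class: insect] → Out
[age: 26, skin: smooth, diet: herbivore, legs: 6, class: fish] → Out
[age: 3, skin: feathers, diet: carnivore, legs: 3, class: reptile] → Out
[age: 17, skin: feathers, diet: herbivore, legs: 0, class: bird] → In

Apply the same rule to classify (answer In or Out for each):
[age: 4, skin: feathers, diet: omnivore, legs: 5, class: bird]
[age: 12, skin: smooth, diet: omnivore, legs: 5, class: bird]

In, In

Every 'In' example satisfies: class is bird. None of the 'Out' examples do.
In: [age: 4, skin: feathers, diet: omnivore, legs: 5, class: bird], since class is bird.
In: [age: 12, skin: smooth, diet: omnivore, legs: 5, class: bird], since class is bird.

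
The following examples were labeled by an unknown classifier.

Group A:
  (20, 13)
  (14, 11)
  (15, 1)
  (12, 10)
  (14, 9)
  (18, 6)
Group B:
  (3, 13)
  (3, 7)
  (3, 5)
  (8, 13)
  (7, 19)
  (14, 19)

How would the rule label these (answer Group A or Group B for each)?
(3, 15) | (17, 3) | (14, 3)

'Group A' ⟺ first > second.
Group B: (3, 15), since 3 < 15. Group A: (17, 3), since 17 > 3. Group A: (14, 3), since 14 > 3.

Group B, Group A, Group A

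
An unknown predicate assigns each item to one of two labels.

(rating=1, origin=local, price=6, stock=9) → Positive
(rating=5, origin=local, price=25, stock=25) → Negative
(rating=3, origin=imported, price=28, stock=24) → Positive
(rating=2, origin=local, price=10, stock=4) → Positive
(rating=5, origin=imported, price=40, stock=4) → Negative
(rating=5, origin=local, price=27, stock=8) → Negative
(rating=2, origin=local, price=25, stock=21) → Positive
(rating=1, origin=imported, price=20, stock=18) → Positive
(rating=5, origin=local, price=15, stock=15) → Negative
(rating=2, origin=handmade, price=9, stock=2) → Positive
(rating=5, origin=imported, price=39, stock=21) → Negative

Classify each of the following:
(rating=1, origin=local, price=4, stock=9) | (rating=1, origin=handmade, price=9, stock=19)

Positive, Positive

The distinguishing property — rating ≤ 3 — holds for all the 'Positive' cases and none of the 'Negative' cases.
(rating=1, origin=local, price=4, stock=9): rating = 1, meets the rule → Positive. (rating=1, origin=handmade, price=9, stock=19): rating = 1, meets the rule → Positive.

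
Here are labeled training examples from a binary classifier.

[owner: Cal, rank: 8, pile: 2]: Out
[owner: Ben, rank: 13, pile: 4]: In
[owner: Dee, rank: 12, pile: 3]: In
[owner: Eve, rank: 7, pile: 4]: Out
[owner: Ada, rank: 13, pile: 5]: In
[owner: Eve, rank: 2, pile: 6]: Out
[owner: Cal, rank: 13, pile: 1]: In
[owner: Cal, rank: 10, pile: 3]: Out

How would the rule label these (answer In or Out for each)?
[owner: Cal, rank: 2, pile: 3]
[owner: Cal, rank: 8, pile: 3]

Rule: rank ≥ 12. This holds for each 'In' example and fails for each 'Out' one.
[owner: Cal, rank: 2, pile: 3]: rank = 2 — lacks this property, so Out.
[owner: Cal, rank: 8, pile: 3]: rank = 8 — lacks this property, so Out.

Out, Out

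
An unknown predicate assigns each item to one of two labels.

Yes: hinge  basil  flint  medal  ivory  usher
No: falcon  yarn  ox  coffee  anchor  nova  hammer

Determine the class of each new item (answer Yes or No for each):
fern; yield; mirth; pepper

The rule appears to be: odd length.
fern → length 4 → No. yield → length 5 → Yes. mirth → length 5 → Yes. pepper → length 6 → No.

No, Yes, Yes, No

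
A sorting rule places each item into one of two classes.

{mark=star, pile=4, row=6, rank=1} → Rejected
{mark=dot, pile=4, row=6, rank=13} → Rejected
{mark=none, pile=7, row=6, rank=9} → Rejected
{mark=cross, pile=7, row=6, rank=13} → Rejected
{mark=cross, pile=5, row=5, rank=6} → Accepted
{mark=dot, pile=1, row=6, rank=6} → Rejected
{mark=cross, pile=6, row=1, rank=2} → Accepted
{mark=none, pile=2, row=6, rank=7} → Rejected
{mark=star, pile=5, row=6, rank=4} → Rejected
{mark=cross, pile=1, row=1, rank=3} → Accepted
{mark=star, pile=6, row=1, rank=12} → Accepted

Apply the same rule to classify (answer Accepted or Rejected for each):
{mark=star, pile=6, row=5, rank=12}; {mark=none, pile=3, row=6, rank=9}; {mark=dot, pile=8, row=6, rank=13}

Accepted, Rejected, Rejected

Rule: row ≤ 5. This holds for each 'Accepted' example and fails for each 'Rejected' one.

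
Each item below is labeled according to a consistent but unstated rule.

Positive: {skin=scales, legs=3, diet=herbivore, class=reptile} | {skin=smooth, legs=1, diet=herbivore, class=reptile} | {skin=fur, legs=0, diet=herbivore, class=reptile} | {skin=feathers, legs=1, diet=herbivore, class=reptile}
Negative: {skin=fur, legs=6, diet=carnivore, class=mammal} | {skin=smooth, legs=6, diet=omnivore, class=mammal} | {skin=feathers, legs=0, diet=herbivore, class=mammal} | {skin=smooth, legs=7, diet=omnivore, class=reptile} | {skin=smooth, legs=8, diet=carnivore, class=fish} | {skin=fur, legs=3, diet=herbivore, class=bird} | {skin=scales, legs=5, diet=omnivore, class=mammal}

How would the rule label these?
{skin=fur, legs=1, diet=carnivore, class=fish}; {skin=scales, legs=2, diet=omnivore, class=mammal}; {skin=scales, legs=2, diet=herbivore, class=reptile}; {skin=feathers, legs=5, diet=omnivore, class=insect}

The pattern is that an item is 'Positive' exactly when: diet is herbivore AND class is reptile.
{skin=fur, legs=1, diet=carnivore, class=fish}: diet is carnivore, class is fish — fails the rule, so Negative. {skin=scales, legs=2, diet=omnivore, class=mammal}: diet is omnivore, class is mammal — fails the rule, so Negative. {skin=scales, legs=2, diet=herbivore, class=reptile}: diet is herbivore, class is reptile — has this property, so Positive. {skin=feathers, legs=5, diet=omnivore, class=insect}: diet is omnivore, class is insect — fails the rule, so Negative.

Negative, Negative, Positive, Negative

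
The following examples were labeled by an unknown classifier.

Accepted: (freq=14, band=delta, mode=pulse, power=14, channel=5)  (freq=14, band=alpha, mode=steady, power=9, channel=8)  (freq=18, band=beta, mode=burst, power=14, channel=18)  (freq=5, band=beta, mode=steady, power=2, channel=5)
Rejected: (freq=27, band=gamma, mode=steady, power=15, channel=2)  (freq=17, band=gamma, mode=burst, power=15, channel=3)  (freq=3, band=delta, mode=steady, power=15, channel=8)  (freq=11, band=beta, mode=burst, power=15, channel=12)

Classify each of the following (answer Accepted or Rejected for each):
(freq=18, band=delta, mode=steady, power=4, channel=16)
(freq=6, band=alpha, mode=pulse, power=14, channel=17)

Accepted, Accepted

'Accepted' ⟺ power ≤ 14.
Accepted: (freq=18, band=delta, mode=steady, power=4, channel=16), since power = 4. Accepted: (freq=6, band=alpha, mode=pulse, power=14, channel=17), since power = 14.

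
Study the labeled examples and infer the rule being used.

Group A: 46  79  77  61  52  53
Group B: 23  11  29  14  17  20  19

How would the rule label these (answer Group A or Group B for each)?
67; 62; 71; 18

The classifier is using: at least 46.

Group A, Group A, Group A, Group B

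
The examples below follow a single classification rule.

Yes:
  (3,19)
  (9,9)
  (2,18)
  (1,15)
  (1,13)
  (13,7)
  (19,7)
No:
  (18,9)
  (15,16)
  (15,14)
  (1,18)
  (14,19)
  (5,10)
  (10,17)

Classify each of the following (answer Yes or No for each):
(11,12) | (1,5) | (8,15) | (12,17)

No, Yes, No, No

Looking at the examples, the only property every 'Yes' case has and every 'No' case lacks is: sum is even.
(11,12): 11+12 = 23, does not fit → No. (1,5): 1+5 = 6, has this property → Yes. (8,15): 8+15 = 23, does not fit → No. (12,17): 12+17 = 29, does not fit → No.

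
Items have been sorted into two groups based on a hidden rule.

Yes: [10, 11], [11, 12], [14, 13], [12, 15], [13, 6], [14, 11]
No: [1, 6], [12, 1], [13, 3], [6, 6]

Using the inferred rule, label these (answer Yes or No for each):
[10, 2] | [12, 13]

No, Yes

The rule appears to be: sum ≥ 19.
[10, 2] → 10+2 = 12 → No.
[12, 13] → 12+13 = 25 → Yes.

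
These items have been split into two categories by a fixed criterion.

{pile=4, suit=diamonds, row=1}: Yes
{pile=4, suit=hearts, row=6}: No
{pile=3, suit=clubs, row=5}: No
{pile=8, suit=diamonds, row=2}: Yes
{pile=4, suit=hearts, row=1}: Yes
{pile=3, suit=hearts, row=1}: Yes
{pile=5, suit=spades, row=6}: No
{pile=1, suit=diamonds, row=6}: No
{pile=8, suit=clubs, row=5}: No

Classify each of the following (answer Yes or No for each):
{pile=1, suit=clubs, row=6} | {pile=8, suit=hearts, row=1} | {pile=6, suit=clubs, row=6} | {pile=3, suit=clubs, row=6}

No, Yes, No, No

All 'Yes' examples share one property — row ≤ 2 — and every 'No' example lacks it.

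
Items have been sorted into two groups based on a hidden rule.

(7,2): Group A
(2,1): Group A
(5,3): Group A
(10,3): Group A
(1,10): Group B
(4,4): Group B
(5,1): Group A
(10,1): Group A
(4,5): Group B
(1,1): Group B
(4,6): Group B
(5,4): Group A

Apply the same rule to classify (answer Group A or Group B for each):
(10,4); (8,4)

Group A, Group A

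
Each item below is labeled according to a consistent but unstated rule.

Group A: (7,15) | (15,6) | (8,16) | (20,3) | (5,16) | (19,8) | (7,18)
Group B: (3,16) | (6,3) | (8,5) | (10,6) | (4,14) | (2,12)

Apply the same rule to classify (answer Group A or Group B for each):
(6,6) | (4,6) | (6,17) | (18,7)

Group B, Group B, Group A, Group A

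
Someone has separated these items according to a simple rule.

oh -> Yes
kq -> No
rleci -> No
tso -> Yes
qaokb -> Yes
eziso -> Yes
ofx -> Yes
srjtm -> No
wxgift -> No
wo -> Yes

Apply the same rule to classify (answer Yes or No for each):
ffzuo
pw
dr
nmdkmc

Yes, No, No, No

Rule: contains 'o'. This holds for each 'Yes' example and fails for each 'No' one.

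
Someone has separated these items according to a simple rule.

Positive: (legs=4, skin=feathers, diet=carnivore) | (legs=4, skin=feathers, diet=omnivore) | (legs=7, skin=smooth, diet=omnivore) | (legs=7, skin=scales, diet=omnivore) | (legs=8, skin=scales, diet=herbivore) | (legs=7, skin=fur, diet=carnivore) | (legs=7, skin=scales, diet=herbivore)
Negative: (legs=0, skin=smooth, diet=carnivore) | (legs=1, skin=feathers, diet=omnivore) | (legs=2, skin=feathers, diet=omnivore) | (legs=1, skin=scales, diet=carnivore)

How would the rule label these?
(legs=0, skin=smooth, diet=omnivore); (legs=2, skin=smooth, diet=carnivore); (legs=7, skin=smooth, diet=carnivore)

Negative, Negative, Positive

The rule appears to be: legs ≥ 4.
(legs=0, skin=smooth, diet=omnivore): legs = 0, doesn't match → Negative. (legs=2, skin=smooth, diet=carnivore): legs = 2, doesn't match → Negative. (legs=7, skin=smooth, diet=carnivore): legs = 7, checks out → Positive.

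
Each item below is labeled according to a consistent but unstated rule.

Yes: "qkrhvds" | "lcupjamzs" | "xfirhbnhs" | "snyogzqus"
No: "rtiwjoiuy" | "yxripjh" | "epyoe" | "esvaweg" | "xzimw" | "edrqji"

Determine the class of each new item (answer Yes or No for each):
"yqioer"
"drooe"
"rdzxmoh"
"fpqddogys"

The rule appears to be: ends with 's'.
No: "yqioer", since ends with 'r'. No: "drooe", since ends with 'e'. No: "rdzxmoh", since ends with 'h'. Yes: "fpqddogys", since ends with 's'.

No, No, No, Yes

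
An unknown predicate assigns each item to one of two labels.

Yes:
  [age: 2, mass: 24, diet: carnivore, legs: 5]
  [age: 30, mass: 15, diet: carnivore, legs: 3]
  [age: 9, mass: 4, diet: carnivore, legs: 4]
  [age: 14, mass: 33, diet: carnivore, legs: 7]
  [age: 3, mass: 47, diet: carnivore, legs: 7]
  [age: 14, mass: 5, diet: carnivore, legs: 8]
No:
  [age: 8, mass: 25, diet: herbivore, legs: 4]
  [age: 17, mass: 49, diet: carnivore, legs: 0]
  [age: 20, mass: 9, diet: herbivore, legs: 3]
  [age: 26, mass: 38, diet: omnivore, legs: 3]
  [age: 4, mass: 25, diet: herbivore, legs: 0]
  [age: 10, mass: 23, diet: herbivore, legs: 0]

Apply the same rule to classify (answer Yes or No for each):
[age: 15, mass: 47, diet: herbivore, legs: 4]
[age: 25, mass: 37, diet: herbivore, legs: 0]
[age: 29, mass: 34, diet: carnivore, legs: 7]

No, No, Yes

The rule appears to be: diet is carnivore AND legs ≥ 3.
[age: 15, mass: 47, diet: herbivore, legs: 4]: diet is herbivore, legs = 4 — does not pass, so No. [age: 25, mass: 37, diet: herbivore, legs: 0]: diet is herbivore, legs = 0 — does not pass, so No. [age: 29, mass: 34, diet: carnivore, legs: 7]: diet is carnivore, legs = 7 — qualifies, so Yes.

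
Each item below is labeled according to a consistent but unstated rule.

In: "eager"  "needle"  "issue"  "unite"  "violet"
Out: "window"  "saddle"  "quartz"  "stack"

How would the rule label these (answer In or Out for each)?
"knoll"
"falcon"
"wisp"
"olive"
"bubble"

Out, Out, Out, In, Out

The pattern is that an item is 'In' exactly when: has ≥ 3 vowels.
Out: "knoll", since 1 vowel.
Out: "falcon", since 2 vowels.
Out: "wisp", since 1 vowel.
In: "olive", since 3 vowels.
Out: "bubble", since 2 vowels.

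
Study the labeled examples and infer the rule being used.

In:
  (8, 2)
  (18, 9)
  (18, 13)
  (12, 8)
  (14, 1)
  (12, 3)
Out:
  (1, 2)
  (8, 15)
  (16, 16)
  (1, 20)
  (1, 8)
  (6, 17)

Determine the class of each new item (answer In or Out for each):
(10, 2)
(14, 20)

Checking candidate rules against both groups, what survives is: first > second.

In, Out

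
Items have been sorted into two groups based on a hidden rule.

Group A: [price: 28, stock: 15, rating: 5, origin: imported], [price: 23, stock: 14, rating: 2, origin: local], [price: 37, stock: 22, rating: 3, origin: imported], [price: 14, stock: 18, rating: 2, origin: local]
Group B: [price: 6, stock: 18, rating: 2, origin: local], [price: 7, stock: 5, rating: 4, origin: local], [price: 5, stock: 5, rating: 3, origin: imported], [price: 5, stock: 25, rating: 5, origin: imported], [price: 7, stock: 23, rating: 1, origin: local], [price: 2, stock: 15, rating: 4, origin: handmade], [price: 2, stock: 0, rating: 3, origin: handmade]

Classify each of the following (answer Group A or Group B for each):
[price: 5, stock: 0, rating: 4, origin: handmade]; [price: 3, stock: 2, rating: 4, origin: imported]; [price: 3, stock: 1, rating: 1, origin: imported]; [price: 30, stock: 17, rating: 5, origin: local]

The pattern is that an item is 'Group A' exactly when: price ≥ 14.
[price: 5, stock: 0, rating: 4, origin: handmade] — price = 5, hence Group B.
[price: 3, stock: 2, rating: 4, origin: imported] — price = 3, hence Group B.
[price: 3, stock: 1, rating: 1, origin: imported] — price = 3, hence Group B.
[price: 30, stock: 17, rating: 5, origin: local] — price = 30, hence Group A.

Group B, Group B, Group B, Group A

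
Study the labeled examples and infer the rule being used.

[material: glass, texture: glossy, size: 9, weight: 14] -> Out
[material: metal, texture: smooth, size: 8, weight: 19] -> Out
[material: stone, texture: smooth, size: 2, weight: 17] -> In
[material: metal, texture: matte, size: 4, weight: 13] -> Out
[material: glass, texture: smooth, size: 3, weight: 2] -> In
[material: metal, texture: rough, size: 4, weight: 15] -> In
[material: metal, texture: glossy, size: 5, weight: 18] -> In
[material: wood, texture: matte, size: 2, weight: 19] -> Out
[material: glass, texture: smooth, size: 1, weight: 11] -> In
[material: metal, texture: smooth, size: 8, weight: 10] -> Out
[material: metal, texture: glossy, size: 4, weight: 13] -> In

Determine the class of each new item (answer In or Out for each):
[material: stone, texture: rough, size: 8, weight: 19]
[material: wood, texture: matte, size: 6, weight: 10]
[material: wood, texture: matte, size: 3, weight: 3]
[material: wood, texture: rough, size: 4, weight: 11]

Out, Out, Out, In

A rule that fits every label: texture is not matte AND size ≤ 5 — true of each 'In' example, false of each 'Out' one.
[material: stone, texture: rough, size: 8, weight: 19]: Out (texture is rough, size = 8). [material: wood, texture: matte, size: 6, weight: 10]: Out (texture is matte, size = 6). [material: wood, texture: matte, size: 3, weight: 3]: Out (texture is matte, size = 3). [material: wood, texture: rough, size: 4, weight: 11]: In (texture is rough, size = 4).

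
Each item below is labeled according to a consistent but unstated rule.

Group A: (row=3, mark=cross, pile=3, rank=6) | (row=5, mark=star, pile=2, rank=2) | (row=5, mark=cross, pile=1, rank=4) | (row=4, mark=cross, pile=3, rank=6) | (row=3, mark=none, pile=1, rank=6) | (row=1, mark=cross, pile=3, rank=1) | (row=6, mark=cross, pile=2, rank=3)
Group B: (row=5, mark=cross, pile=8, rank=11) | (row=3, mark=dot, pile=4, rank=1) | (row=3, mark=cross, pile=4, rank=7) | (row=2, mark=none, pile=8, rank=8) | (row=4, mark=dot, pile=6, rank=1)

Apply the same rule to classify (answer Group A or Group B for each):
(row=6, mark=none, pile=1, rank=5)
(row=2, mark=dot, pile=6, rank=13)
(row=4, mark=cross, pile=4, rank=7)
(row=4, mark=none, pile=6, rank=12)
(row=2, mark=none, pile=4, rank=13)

The rule appears to be: pile ≤ 3.
(row=6, mark=none, pile=1, rank=5): Group A (pile = 1). (row=2, mark=dot, pile=6, rank=13): Group B (pile = 6). (row=4, mark=cross, pile=4, rank=7): Group B (pile = 4). (row=4, mark=none, pile=6, rank=12): Group B (pile = 6). (row=2, mark=none, pile=4, rank=13): Group B (pile = 4).

Group A, Group B, Group B, Group B, Group B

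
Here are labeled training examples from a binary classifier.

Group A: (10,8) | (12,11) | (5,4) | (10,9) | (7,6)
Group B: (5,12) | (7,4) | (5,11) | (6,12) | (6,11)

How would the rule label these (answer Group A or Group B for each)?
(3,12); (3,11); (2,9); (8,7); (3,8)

Every 'Group A' example satisfies: |first − second| ≤ 2. None of the 'Group B' examples do.
(3,12): Group B (|3−12| = 9). (3,11): Group B (|3−11| = 8). (2,9): Group B (|2−9| = 7). (8,7): Group A (|8−7| = 1). (3,8): Group B (|3−8| = 5).

Group B, Group B, Group B, Group A, Group B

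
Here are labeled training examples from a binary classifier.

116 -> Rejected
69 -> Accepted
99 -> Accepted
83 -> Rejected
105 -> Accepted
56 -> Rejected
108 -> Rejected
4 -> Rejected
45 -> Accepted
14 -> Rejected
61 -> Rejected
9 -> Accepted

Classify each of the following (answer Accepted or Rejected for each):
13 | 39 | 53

The simplest hypothesis consistent with all the labels is: ≡ 3 (mod 6).
13: 13 mod 6 = 1, does not pass → Rejected. 39: 39 mod 6 = 3, satisfies this → Accepted. 53: 53 mod 6 = 5, does not pass → Rejected.

Rejected, Accepted, Rejected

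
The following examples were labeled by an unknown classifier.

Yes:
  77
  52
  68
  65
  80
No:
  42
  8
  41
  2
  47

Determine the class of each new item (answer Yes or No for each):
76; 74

The distinguishing property — at least 52 — holds for all the 'Yes' cases and none of the 'No' cases.
76: 76 ≥ 52 — matches, so Yes. 74: 74 ≥ 52 — matches, so Yes.

Yes, Yes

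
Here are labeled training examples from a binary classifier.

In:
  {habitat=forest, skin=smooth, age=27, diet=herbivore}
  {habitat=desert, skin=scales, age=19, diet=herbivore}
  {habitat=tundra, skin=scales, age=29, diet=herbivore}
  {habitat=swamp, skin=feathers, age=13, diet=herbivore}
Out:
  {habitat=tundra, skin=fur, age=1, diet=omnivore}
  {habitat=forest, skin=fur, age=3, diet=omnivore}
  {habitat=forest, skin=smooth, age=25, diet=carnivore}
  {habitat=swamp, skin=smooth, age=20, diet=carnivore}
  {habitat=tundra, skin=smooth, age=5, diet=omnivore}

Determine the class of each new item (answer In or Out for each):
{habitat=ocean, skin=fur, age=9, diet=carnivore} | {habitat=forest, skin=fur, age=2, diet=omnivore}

The common property of the 'In' items is: diet is herbivore. No 'Out' item has it.

Out, Out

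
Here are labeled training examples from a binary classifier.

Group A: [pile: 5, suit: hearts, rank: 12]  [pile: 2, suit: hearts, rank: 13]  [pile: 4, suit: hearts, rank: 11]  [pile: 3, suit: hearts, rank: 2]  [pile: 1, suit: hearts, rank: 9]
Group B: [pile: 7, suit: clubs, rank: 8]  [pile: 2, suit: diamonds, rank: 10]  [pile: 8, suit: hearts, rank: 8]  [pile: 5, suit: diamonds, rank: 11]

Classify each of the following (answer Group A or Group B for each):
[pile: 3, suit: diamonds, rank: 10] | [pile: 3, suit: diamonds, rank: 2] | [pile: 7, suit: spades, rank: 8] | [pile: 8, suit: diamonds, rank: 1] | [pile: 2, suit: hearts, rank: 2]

Rule: suit is hearts AND pile ≤ 5. This holds for each 'Group A' example and fails for each 'Group B' one.

Group B, Group B, Group B, Group B, Group A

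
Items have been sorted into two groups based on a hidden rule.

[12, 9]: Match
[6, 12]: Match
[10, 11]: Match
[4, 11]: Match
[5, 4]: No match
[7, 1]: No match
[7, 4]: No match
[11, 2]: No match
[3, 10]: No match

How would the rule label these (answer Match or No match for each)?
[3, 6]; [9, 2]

No match, No match

One predicate separates the groups cleanly: first is even.
[3, 6]: first 3 — lacks this property, so No match. [9, 2]: first 9 — lacks this property, so No match.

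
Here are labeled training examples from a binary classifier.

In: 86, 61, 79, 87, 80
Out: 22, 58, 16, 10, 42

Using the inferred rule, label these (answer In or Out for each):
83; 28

In, Out

'In' ⟺ at least 61.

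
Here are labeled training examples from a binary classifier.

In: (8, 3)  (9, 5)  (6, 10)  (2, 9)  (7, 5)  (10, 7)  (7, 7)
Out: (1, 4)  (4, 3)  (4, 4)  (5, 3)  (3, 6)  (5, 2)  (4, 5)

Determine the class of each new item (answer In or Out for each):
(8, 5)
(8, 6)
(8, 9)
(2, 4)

All 'In' examples share one property — sum ≥ 11 — and every 'Out' example lacks it.
In: (8, 5), since 8+5 = 13. In: (8, 6), since 8+6 = 14. In: (8, 9), since 8+9 = 17. Out: (2, 4), since 2+4 = 6.

In, In, In, Out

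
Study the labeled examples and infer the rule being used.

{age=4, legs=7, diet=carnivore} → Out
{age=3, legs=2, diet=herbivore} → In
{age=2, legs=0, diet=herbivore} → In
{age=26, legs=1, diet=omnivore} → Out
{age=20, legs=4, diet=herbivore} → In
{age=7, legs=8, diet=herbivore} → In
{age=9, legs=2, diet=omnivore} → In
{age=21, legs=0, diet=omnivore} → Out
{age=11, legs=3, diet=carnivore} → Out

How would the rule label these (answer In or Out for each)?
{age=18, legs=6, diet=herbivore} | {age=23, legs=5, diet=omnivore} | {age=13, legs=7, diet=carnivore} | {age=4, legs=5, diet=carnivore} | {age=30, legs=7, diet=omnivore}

The distinguishing property — diet is herbivore OR age = 9 — holds for all the 'In' cases and none of the 'Out' cases.
{age=18, legs=6, diet=herbivore}: In (diet is herbivore, age = 18).
{age=23, legs=5, diet=omnivore}: Out (diet is omnivore, age = 23).
{age=13, legs=7, diet=carnivore}: Out (diet is carnivore, age = 13).
{age=4, legs=5, diet=carnivore}: Out (diet is carnivore, age = 4).
{age=30, legs=7, diet=omnivore}: Out (diet is omnivore, age = 30).

In, Out, Out, Out, Out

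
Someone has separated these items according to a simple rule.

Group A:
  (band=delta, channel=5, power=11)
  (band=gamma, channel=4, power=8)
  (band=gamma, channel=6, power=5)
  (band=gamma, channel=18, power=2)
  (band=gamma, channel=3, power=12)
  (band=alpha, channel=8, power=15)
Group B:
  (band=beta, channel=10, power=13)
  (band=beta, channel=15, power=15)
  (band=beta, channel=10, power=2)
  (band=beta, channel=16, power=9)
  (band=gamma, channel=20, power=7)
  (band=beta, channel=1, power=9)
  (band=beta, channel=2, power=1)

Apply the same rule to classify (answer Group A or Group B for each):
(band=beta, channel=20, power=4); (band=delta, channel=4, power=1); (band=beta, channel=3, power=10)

Group B, Group A, Group B

The common property of the 'Group A' items is: band is not beta AND channel ≤ 18. No 'Group B' item has it.
(band=beta, channel=20, power=4) → band is beta, channel = 20 → Group B. (band=delta, channel=4, power=1) → band is delta, channel = 4 → Group A. (band=beta, channel=3, power=10) → band is beta, channel = 3 → Group B.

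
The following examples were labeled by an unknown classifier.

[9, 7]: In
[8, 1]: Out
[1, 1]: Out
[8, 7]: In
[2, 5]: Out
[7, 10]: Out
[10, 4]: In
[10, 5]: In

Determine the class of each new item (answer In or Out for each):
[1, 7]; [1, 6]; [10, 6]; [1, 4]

'In' ⟺ first > second AND sum ≥ 14.
[1, 7] → 1 < 7, 1+7 = 8 → Out. [1, 6] → 1 < 6, 1+6 = 7 → Out. [10, 6] → 10 > 6, 10+6 = 16 → In. [1, 4] → 1 < 4, 1+4 = 5 → Out.

Out, Out, In, Out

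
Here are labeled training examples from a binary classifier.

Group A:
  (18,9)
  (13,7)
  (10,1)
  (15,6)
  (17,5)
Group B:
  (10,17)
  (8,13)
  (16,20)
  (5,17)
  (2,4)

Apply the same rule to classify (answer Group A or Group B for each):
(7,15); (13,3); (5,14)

Group B, Group A, Group B

A rule that fits every label: first > second — true of each 'Group A' example, false of each 'Group B' one.
(7,15): 7 < 15 — lacks this property, so Group B. (13,3): 13 > 3 — checks out, so Group A. (5,14): 5 < 14 — lacks this property, so Group B.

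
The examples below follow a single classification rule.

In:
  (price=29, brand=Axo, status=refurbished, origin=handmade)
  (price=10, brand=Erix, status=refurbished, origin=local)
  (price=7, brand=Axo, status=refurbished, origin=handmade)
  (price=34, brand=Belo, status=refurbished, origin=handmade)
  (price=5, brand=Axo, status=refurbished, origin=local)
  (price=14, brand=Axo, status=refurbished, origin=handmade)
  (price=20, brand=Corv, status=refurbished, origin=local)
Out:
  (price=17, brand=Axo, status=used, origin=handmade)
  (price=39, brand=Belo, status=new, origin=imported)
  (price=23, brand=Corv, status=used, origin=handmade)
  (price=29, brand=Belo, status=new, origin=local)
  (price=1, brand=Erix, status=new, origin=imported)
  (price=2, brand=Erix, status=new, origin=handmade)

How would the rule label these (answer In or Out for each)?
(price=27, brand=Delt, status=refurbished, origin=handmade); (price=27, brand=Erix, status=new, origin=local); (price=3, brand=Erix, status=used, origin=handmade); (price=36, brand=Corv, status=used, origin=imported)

Comparing the two groups points to one rule — status is refurbished.
(price=27, brand=Delt, status=refurbished, origin=handmade) — status is refurbished, hence In. (price=27, brand=Erix, status=new, origin=local) — status is new, hence Out. (price=3, brand=Erix, status=used, origin=handmade) — status is used, hence Out. (price=36, brand=Corv, status=used, origin=imported) — status is used, hence Out.

In, Out, Out, Out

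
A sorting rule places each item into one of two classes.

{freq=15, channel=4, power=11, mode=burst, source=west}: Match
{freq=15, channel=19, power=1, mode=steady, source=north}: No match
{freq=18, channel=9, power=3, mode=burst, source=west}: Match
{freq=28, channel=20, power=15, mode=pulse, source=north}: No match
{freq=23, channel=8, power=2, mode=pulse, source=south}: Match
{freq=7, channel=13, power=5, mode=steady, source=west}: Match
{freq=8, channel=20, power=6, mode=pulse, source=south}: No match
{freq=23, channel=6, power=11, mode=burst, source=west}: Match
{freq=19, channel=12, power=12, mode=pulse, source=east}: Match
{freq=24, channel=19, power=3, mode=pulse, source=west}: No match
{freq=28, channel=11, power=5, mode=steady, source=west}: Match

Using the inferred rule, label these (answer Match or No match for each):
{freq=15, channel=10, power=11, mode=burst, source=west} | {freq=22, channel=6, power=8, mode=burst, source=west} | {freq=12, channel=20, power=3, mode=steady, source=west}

'Match' ⟺ channel ≤ 13.
{freq=15, channel=10, power=11, mode=burst, source=west} — channel = 10, hence Match. {freq=22, channel=6, power=8, mode=burst, source=west} — channel = 6, hence Match. {freq=12, channel=20, power=3, mode=steady, source=west} — channel = 20, hence No match.

Match, Match, No match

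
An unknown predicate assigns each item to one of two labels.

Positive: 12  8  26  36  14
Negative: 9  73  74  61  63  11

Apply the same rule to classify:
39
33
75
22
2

Negative, Negative, Negative, Positive, Positive

The classifier is using: even AND at most 36.
39: 39 is odd, 39 > 36, doesn't qualify → Negative.
33: 33 is odd, 33 ≤ 36, doesn't qualify → Negative.
75: 75 is odd, 75 > 36, doesn't qualify → Negative.
22: 22 is even, 22 ≤ 36, matches → Positive.
2: 2 is even, 2 ≤ 36, matches → Positive.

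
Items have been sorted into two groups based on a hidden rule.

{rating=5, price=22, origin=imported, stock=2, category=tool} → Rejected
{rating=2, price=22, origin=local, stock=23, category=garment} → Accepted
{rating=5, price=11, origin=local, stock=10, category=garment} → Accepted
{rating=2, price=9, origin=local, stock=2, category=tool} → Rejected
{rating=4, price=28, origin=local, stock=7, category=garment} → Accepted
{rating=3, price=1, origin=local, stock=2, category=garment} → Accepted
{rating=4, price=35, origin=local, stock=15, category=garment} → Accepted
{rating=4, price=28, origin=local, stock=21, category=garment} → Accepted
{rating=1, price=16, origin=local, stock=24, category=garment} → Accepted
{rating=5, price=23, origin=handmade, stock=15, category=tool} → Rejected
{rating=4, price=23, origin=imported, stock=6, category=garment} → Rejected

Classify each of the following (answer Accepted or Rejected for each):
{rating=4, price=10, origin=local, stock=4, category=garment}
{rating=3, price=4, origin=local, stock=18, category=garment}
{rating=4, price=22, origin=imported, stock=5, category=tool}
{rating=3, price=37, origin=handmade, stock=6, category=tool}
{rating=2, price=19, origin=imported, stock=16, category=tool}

The rule appears to be: category is garment AND origin is local.

Accepted, Accepted, Rejected, Rejected, Rejected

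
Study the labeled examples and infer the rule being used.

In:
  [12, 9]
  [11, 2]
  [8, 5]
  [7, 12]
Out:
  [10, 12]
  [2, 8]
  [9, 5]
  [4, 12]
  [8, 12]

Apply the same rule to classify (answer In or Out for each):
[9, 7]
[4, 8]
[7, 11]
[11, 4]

The classifier is using: sum is odd.

Out, Out, Out, In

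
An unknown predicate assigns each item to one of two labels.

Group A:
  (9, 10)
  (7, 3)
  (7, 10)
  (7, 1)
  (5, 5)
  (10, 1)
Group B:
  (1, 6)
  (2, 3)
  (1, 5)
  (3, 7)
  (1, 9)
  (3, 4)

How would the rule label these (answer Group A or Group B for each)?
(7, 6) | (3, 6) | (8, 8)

Group A, Group B, Group A

The distinguishing property — first ≥ 4 — holds for all the 'Group A' cases and none of the 'Group B' cases.
(7, 6): first 7 — satisfies this, so Group A. (3, 6): first 3 — doesn't match, so Group B. (8, 8): first 8 — satisfies this, so Group A.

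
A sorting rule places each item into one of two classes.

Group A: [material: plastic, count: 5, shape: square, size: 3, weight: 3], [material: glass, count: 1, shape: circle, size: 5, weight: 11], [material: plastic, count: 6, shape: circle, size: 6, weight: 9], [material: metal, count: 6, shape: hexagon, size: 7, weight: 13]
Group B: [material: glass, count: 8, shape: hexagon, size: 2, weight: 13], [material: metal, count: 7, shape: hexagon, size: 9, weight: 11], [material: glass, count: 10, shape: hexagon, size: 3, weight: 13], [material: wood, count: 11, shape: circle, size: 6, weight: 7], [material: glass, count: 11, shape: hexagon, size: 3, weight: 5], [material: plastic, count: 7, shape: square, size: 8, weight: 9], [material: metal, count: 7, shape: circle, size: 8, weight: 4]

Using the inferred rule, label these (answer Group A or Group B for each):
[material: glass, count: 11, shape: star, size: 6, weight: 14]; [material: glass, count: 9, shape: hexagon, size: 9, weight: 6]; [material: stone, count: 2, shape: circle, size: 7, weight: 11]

Group B, Group B, Group A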